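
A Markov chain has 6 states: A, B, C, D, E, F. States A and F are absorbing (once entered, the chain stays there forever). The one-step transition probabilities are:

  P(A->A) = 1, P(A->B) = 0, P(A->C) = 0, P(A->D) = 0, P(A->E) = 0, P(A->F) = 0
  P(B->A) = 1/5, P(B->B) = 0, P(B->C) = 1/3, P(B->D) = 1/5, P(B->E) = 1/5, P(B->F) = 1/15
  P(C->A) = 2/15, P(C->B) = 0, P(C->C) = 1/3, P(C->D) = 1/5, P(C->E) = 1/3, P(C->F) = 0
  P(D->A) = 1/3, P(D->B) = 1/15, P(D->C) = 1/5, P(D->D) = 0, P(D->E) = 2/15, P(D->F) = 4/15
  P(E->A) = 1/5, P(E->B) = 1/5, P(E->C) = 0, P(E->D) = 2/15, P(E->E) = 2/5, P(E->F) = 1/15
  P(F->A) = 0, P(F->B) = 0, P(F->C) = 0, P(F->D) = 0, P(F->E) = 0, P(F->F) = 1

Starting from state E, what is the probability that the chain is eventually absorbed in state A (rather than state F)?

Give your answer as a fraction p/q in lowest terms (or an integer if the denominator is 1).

Answer: 10418/14671

Derivation:
Let a_i = P(absorbed in A | start in state i).
Boundary conditions: a_A = 1, a_F = 0.
For each transient state i, a_i = sum_j P(i->j) * a_j:
  a_B = 1/5*a_A + 0*a_B + 1/3*a_C + 1/5*a_D + 1/5*a_E + 1/15*a_F
  a_C = 2/15*a_A + 0*a_B + 1/3*a_C + 1/5*a_D + 1/3*a_E + 0*a_F
  a_D = 1/3*a_A + 1/15*a_B + 1/5*a_C + 0*a_D + 2/15*a_E + 4/15*a_F
  a_E = 1/5*a_A + 1/5*a_B + 0*a_C + 2/15*a_D + 2/5*a_E + 1/15*a_F

Substituting a_A = 1 and a_F = 0, rearrange to (I - Q) a = r where r[i] = P(i -> A):
  [1, -1/3, -1/5, -1/5] . (a_B, a_C, a_D, a_E) = 1/5
  [0, 2/3, -1/5, -1/3] . (a_B, a_C, a_D, a_E) = 2/15
  [-1/15, -1/5, 1, -2/15] . (a_B, a_C, a_D, a_E) = 1/3
  [-1/5, 0, -2/15, 3/5] . (a_B, a_C, a_D, a_E) = 1/5

Solving yields:
  a_B = 10479/14671
  a_C = 10890/14671
  a_D = 9156/14671
  a_E = 10418/14671

Starting state is E, so the absorption probability is a_E = 10418/14671.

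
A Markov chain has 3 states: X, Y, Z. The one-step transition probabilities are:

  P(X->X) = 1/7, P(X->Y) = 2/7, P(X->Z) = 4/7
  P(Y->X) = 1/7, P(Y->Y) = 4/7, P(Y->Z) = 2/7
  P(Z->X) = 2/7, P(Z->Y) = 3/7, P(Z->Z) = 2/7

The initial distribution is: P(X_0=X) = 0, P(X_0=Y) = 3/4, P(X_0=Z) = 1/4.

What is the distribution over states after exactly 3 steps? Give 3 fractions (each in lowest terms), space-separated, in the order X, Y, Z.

Propagating the distribution step by step (d_{t+1} = d_t * P):
d_0 = (X=0, Y=3/4, Z=1/4)
  d_1[X] = 0*1/7 + 3/4*1/7 + 1/4*2/7 = 5/28
  d_1[Y] = 0*2/7 + 3/4*4/7 + 1/4*3/7 = 15/28
  d_1[Z] = 0*4/7 + 3/4*2/7 + 1/4*2/7 = 2/7
d_1 = (X=5/28, Y=15/28, Z=2/7)
  d_2[X] = 5/28*1/7 + 15/28*1/7 + 2/7*2/7 = 9/49
  d_2[Y] = 5/28*2/7 + 15/28*4/7 + 2/7*3/7 = 47/98
  d_2[Z] = 5/28*4/7 + 15/28*2/7 + 2/7*2/7 = 33/98
d_2 = (X=9/49, Y=47/98, Z=33/98)
  d_3[X] = 9/49*1/7 + 47/98*1/7 + 33/98*2/7 = 131/686
  d_3[Y] = 9/49*2/7 + 47/98*4/7 + 33/98*3/7 = 323/686
  d_3[Z] = 9/49*4/7 + 47/98*2/7 + 33/98*2/7 = 116/343
d_3 = (X=131/686, Y=323/686, Z=116/343)

Answer: 131/686 323/686 116/343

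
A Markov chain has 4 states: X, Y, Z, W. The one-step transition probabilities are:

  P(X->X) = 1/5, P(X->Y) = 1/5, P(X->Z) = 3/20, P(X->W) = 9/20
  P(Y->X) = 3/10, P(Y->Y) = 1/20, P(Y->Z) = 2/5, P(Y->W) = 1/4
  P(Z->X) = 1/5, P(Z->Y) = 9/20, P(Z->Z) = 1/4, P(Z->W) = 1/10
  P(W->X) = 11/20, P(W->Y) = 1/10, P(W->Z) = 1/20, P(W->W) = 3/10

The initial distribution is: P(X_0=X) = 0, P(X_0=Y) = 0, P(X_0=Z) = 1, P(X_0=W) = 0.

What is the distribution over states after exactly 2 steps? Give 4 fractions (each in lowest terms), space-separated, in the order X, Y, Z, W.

Answer: 7/25 37/200 111/400 103/400

Derivation:
Propagating the distribution step by step (d_{t+1} = d_t * P):
d_0 = (X=0, Y=0, Z=1, W=0)
  d_1[X] = 0*1/5 + 0*3/10 + 1*1/5 + 0*11/20 = 1/5
  d_1[Y] = 0*1/5 + 0*1/20 + 1*9/20 + 0*1/10 = 9/20
  d_1[Z] = 0*3/20 + 0*2/5 + 1*1/4 + 0*1/20 = 1/4
  d_1[W] = 0*9/20 + 0*1/4 + 1*1/10 + 0*3/10 = 1/10
d_1 = (X=1/5, Y=9/20, Z=1/4, W=1/10)
  d_2[X] = 1/5*1/5 + 9/20*3/10 + 1/4*1/5 + 1/10*11/20 = 7/25
  d_2[Y] = 1/5*1/5 + 9/20*1/20 + 1/4*9/20 + 1/10*1/10 = 37/200
  d_2[Z] = 1/5*3/20 + 9/20*2/5 + 1/4*1/4 + 1/10*1/20 = 111/400
  d_2[W] = 1/5*9/20 + 9/20*1/4 + 1/4*1/10 + 1/10*3/10 = 103/400
d_2 = (X=7/25, Y=37/200, Z=111/400, W=103/400)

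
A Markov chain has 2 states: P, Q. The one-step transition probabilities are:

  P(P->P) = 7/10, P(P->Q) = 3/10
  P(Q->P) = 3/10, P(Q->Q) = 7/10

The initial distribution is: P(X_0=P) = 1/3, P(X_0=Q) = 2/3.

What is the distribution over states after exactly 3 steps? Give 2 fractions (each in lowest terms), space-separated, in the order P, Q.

Answer: 367/750 383/750

Derivation:
Propagating the distribution step by step (d_{t+1} = d_t * P):
d_0 = (P=1/3, Q=2/3)
  d_1[P] = 1/3*7/10 + 2/3*3/10 = 13/30
  d_1[Q] = 1/3*3/10 + 2/3*7/10 = 17/30
d_1 = (P=13/30, Q=17/30)
  d_2[P] = 13/30*7/10 + 17/30*3/10 = 71/150
  d_2[Q] = 13/30*3/10 + 17/30*7/10 = 79/150
d_2 = (P=71/150, Q=79/150)
  d_3[P] = 71/150*7/10 + 79/150*3/10 = 367/750
  d_3[Q] = 71/150*3/10 + 79/150*7/10 = 383/750
d_3 = (P=367/750, Q=383/750)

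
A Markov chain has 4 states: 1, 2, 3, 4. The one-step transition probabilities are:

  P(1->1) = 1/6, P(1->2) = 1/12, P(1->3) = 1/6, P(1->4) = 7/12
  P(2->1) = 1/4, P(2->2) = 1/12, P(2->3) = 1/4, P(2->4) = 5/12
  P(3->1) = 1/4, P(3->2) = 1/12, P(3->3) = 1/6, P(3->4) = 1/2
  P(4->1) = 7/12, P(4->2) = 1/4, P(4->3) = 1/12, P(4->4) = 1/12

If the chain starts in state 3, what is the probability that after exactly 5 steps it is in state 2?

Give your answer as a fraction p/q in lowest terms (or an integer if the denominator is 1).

Answer: 2945/20736

Derivation:
Computing P^5 by repeated multiplication:
P^1 =
  1: [1/6, 1/12, 1/6, 7/12]
  2: [1/4, 1/12, 1/4, 5/12]
  3: [1/4, 1/12, 1/6, 1/2]
  4: [7/12, 1/4, 1/12, 1/12]
P^2 =
  1: [31/72, 13/72, 1/8, 19/72]
  2: [53/144, 11/72, 5/36, 49/144]
  3: [19/48, 1/6, 19/144, 11/36]
  4: [11/48, 7/72, 13/72, 71/144]
P^3 =
  1: [29/96, 55/432, 23/144, 355/864]
  2: [575/1728, 121/864, 29/192, 325/864]
  3: [551/1728, 29/216, 67/432, 677/1728]
  4: [683/1728, 143/864, 77/576, 11/36]
P^4 =
  1: [3751/10368, 787/5184, 1483/10368, 445/1296]
  2: [89/256, 757/5184, 127/864, 7451/20736]
  3: [2447/6912, 1541/10368, 3011/20736, 1217/3456]
  4: [6613/20736, 29/216, 1607/10368, 8125/20736]
P^5 =
  1: [41593/124416, 1093/7776, 3125/20736, 46585/124416]
  2: [84803/248832, 17819/124416, 37049/248832, 45671/124416]
  3: [28025/82944, 2945/20736, 9313/62208, 92165/248832]
  4: [29365/82944, 18493/124416, 36131/248832, 21905/62208]

(P^5)[3 -> 2] = 2945/20736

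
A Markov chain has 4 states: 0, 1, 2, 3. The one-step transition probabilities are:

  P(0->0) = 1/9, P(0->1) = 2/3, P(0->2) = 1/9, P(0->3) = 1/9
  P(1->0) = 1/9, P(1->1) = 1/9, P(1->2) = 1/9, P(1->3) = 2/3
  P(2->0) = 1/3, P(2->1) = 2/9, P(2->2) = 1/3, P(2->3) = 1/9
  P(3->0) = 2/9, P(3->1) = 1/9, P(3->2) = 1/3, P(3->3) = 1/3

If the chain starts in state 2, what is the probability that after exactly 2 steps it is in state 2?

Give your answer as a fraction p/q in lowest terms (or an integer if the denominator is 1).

Computing P^2 by repeated multiplication:
P^1 =
  0: [1/9, 2/3, 1/9, 1/9]
  1: [1/9, 1/9, 1/9, 2/3]
  2: [1/3, 2/9, 1/3, 1/9]
  3: [2/9, 1/9, 1/3, 1/3]
P^2 =
  0: [4/27, 5/27, 13/81, 41/81]
  1: [17/81, 5/27, 23/81, 26/81]
  2: [16/81, 1/3, 17/81, 7/27]
  3: [2/9, 22/81, 7/27, 20/81]

(P^2)[2 -> 2] = 17/81

Answer: 17/81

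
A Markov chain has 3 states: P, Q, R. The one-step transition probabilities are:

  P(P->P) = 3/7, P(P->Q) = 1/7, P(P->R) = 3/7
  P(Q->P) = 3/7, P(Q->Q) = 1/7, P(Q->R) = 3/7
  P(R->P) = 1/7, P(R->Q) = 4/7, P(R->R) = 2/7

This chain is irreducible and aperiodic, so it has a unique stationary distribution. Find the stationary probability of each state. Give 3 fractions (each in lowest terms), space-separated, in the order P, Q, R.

The stationary distribution satisfies pi = pi * P, i.e.:
  pi_P = 3/7*pi_P + 3/7*pi_Q + 1/7*pi_R
  pi_Q = 1/7*pi_P + 1/7*pi_Q + 4/7*pi_R
  pi_R = 3/7*pi_P + 3/7*pi_Q + 2/7*pi_R
with normalization: pi_P + pi_Q + pi_R = 1.

Using the first 2 balance equations plus normalization, the linear system A*pi = b is:
  [-4/7, 3/7, 1/7] . pi = 0
  [1/7, -6/7, 4/7] . pi = 0
  [1, 1, 1] . pi = 1

Solving yields:
  pi_P = 9/28
  pi_Q = 17/56
  pi_R = 3/8

Verification (pi * P):
  9/28*3/7 + 17/56*3/7 + 3/8*1/7 = 9/28 = pi_P  (ok)
  9/28*1/7 + 17/56*1/7 + 3/8*4/7 = 17/56 = pi_Q  (ok)
  9/28*3/7 + 17/56*3/7 + 3/8*2/7 = 3/8 = pi_R  (ok)

Answer: 9/28 17/56 3/8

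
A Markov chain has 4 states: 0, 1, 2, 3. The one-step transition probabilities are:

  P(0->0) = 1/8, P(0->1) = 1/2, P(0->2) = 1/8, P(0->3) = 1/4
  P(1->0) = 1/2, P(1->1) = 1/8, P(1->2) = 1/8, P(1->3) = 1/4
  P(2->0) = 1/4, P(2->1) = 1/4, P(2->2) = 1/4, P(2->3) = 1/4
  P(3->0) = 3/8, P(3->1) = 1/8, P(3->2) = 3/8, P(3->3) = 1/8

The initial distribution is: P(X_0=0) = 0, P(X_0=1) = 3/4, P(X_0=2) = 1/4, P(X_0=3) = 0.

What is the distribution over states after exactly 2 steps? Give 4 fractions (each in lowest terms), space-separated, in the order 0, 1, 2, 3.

Propagating the distribution step by step (d_{t+1} = d_t * P):
d_0 = (0=0, 1=3/4, 2=1/4, 3=0)
  d_1[0] = 0*1/8 + 3/4*1/2 + 1/4*1/4 + 0*3/8 = 7/16
  d_1[1] = 0*1/2 + 3/4*1/8 + 1/4*1/4 + 0*1/8 = 5/32
  d_1[2] = 0*1/8 + 3/4*1/8 + 1/4*1/4 + 0*3/8 = 5/32
  d_1[3] = 0*1/4 + 3/4*1/4 + 1/4*1/4 + 0*1/8 = 1/4
d_1 = (0=7/16, 1=5/32, 2=5/32, 3=1/4)
  d_2[0] = 7/16*1/8 + 5/32*1/2 + 5/32*1/4 + 1/4*3/8 = 17/64
  d_2[1] = 7/16*1/2 + 5/32*1/8 + 5/32*1/4 + 1/4*1/8 = 79/256
  d_2[2] = 7/16*1/8 + 5/32*1/8 + 5/32*1/4 + 1/4*3/8 = 53/256
  d_2[3] = 7/16*1/4 + 5/32*1/4 + 5/32*1/4 + 1/4*1/8 = 7/32
d_2 = (0=17/64, 1=79/256, 2=53/256, 3=7/32)

Answer: 17/64 79/256 53/256 7/32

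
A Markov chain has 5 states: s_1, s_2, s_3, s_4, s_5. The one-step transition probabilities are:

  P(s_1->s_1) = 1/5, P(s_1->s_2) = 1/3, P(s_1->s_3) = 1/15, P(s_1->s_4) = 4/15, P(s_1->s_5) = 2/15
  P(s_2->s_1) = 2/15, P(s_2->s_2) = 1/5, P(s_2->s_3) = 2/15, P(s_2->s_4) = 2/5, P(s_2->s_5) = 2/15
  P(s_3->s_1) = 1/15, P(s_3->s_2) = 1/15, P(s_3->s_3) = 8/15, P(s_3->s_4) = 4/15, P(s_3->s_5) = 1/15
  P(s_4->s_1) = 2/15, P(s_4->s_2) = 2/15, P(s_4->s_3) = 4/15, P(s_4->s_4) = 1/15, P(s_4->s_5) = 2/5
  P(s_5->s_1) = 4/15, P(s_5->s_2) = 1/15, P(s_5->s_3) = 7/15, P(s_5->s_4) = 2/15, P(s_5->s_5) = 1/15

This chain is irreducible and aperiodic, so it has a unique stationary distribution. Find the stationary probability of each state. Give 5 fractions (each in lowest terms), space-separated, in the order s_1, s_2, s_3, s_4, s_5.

The stationary distribution satisfies pi = pi * P, i.e.:
  pi_s_1 = 1/5*pi_s_1 + 2/15*pi_s_2 + 1/15*pi_s_3 + 2/15*pi_s_4 + 4/15*pi_s_5
  pi_s_2 = 1/3*pi_s_1 + 1/5*pi_s_2 + 1/15*pi_s_3 + 2/15*pi_s_4 + 1/15*pi_s_5
  pi_s_3 = 1/15*pi_s_1 + 2/15*pi_s_2 + 8/15*pi_s_3 + 4/15*pi_s_4 + 7/15*pi_s_5
  pi_s_4 = 4/15*pi_s_1 + 2/5*pi_s_2 + 4/15*pi_s_3 + 1/15*pi_s_4 + 2/15*pi_s_5
  pi_s_5 = 2/15*pi_s_1 + 2/15*pi_s_2 + 1/15*pi_s_3 + 2/5*pi_s_4 + 1/15*pi_s_5
with normalization: pi_s_1 + pi_s_2 + pi_s_3 + pi_s_4 + pi_s_5 = 1.

Using the first 4 balance equations plus normalization, the linear system A*pi = b is:
  [-4/5, 2/15, 1/15, 2/15, 4/15] . pi = 0
  [1/3, -4/5, 1/15, 2/15, 1/15] . pi = 0
  [1/15, 2/15, -7/15, 4/15, 7/15] . pi = 0
  [4/15, 2/5, 4/15, -14/15, 2/15] . pi = 0
  [1, 1, 1, 1, 1] . pi = 1

Solving yields:
  pi_s_1 = 394/2795
  pi_s_2 = 59/430
  pi_s_3 = 192/559
  pi_s_4 = 1229/5590
  pi_s_5 = 443/2795

Verification (pi * P):
  394/2795*1/5 + 59/430*2/15 + 192/559*1/15 + 1229/5590*2/15 + 443/2795*4/15 = 394/2795 = pi_s_1  (ok)
  394/2795*1/3 + 59/430*1/5 + 192/559*1/15 + 1229/5590*2/15 + 443/2795*1/15 = 59/430 = pi_s_2  (ok)
  394/2795*1/15 + 59/430*2/15 + 192/559*8/15 + 1229/5590*4/15 + 443/2795*7/15 = 192/559 = pi_s_3  (ok)
  394/2795*4/15 + 59/430*2/5 + 192/559*4/15 + 1229/5590*1/15 + 443/2795*2/15 = 1229/5590 = pi_s_4  (ok)
  394/2795*2/15 + 59/430*2/15 + 192/559*1/15 + 1229/5590*2/5 + 443/2795*1/15 = 443/2795 = pi_s_5  (ok)

Answer: 394/2795 59/430 192/559 1229/5590 443/2795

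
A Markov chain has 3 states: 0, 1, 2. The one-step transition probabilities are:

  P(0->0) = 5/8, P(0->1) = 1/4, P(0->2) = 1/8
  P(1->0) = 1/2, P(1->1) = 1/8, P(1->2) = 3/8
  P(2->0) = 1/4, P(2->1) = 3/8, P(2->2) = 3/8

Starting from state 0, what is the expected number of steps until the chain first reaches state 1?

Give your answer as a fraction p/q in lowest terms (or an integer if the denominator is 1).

Answer: 48/13

Derivation:
Let h_i = expected steps to first reach 1 from state i.
Boundary: h_1 = 0.
First-step equations for the other states:
  h_0 = 1 + 5/8*h_0 + 1/4*h_1 + 1/8*h_2
  h_2 = 1 + 1/4*h_0 + 3/8*h_1 + 3/8*h_2

Substituting h_1 = 0 and rearranging gives the linear system (I - Q) h = 1:
  [3/8, -1/8] . (h_0, h_2) = 1
  [-1/4, 5/8] . (h_0, h_2) = 1

Solving yields:
  h_0 = 48/13
  h_2 = 40/13

Starting state is 0, so the expected hitting time is h_0 = 48/13.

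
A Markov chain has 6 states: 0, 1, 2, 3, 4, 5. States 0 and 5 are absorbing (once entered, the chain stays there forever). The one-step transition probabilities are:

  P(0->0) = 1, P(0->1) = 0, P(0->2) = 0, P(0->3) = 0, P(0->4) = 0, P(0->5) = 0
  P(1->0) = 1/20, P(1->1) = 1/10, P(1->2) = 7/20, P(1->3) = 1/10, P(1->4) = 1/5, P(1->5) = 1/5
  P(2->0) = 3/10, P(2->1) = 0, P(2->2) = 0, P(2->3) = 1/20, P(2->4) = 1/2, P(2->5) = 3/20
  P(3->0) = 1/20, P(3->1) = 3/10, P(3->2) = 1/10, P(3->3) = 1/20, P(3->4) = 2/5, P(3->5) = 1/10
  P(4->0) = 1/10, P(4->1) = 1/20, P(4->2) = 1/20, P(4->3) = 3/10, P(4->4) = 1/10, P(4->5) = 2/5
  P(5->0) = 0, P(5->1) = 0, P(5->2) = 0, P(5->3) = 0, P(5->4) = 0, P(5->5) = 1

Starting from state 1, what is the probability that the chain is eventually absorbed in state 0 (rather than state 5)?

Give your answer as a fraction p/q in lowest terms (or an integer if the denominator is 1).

Let a_i = P(absorbed in 0 | start in state i).
Boundary conditions: a_0 = 1, a_5 = 0.
For each transient state i, a_i = sum_j P(i->j) * a_j:
  a_1 = 1/20*a_0 + 1/10*a_1 + 7/20*a_2 + 1/10*a_3 + 1/5*a_4 + 1/5*a_5
  a_2 = 3/10*a_0 + 0*a_1 + 0*a_2 + 1/20*a_3 + 1/2*a_4 + 3/20*a_5
  a_3 = 1/20*a_0 + 3/10*a_1 + 1/10*a_2 + 1/20*a_3 + 2/5*a_4 + 1/10*a_5
  a_4 = 1/10*a_0 + 1/20*a_1 + 1/20*a_2 + 3/10*a_3 + 1/10*a_4 + 2/5*a_5

Substituting a_0 = 1 and a_5 = 0, rearrange to (I - Q) a = r where r[i] = P(i -> 0):
  [9/10, -7/20, -1/10, -1/5] . (a_1, a_2, a_3, a_4) = 1/20
  [0, 1, -1/20, -1/2] . (a_1, a_2, a_3, a_4) = 3/10
  [-3/10, -1/10, 19/20, -2/5] . (a_1, a_2, a_3, a_4) = 1/20
  [-1/20, -1/20, -3/10, 9/10] . (a_1, a_2, a_3, a_4) = 1/10

Solving yields:
  a_1 = 13696/42915
  a_2 = 19031/42915
  a_3 = 881/2861
  a_4 = 21983/85830

Starting state is 1, so the absorption probability is a_1 = 13696/42915.

Answer: 13696/42915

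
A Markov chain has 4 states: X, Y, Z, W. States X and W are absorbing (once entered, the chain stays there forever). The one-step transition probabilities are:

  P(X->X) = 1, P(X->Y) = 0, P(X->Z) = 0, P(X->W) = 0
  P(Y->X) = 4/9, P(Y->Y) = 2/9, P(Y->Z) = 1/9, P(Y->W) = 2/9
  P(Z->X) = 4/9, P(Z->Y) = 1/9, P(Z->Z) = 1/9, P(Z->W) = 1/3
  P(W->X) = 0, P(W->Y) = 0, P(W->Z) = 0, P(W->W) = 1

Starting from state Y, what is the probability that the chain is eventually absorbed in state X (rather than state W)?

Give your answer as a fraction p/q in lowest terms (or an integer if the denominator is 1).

Let a_i = P(absorbed in X | start in state i).
Boundary conditions: a_X = 1, a_W = 0.
For each transient state i, a_i = sum_j P(i->j) * a_j:
  a_Y = 4/9*a_X + 2/9*a_Y + 1/9*a_Z + 2/9*a_W
  a_Z = 4/9*a_X + 1/9*a_Y + 1/9*a_Z + 1/3*a_W

Substituting a_X = 1 and a_W = 0, rearrange to (I - Q) a = r where r[i] = P(i -> X):
  [7/9, -1/9] . (a_Y, a_Z) = 4/9
  [-1/9, 8/9] . (a_Y, a_Z) = 4/9

Solving yields:
  a_Y = 36/55
  a_Z = 32/55

Starting state is Y, so the absorption probability is a_Y = 36/55.

Answer: 36/55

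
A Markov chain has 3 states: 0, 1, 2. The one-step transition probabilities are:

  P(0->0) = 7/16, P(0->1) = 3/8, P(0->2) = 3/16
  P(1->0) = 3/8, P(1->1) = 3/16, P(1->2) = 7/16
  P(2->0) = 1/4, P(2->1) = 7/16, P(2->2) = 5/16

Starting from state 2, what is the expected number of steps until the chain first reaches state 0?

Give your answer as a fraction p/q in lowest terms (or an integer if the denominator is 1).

Answer: 160/47

Derivation:
Let h_i = expected steps to first reach 0 from state i.
Boundary: h_0 = 0.
First-step equations for the other states:
  h_1 = 1 + 3/8*h_0 + 3/16*h_1 + 7/16*h_2
  h_2 = 1 + 1/4*h_0 + 7/16*h_1 + 5/16*h_2

Substituting h_0 = 0 and rearranging gives the linear system (I - Q) h = 1:
  [13/16, -7/16] . (h_1, h_2) = 1
  [-7/16, 11/16] . (h_1, h_2) = 1

Solving yields:
  h_1 = 144/47
  h_2 = 160/47

Starting state is 2, so the expected hitting time is h_2 = 160/47.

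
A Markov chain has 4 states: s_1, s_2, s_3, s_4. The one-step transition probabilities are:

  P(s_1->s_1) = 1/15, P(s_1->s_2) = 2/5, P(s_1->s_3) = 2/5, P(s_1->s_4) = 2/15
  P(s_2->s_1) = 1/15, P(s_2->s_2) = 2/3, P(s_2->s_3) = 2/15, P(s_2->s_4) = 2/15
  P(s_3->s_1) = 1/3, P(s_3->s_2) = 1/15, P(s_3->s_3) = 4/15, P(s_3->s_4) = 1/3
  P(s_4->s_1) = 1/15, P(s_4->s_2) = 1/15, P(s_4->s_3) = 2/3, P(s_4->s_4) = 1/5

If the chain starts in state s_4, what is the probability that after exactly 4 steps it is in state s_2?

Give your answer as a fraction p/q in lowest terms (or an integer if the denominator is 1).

Answer: 4303/16875

Derivation:
Computing P^4 by repeated multiplication:
P^1 =
  s_1: [1/15, 2/5, 2/5, 2/15]
  s_2: [1/15, 2/3, 2/15, 2/15]
  s_3: [1/3, 1/15, 4/15, 1/3]
  s_4: [1/15, 1/15, 2/3, 1/5]
P^2 =
  s_1: [13/75, 74/225, 62/225, 2/9]
  s_2: [23/225, 22/45, 6/25, 38/225]
  s_3: [31/225, 49/225, 98/225, 47/225]
  s_4: [11/45, 29/225, 26/75, 7/25]
P^3 =
  s_1: [473/3375, 362/1125, 226/675, 686/3375]
  s_2: [49/375, 266/675, 106/375, 26/135]
  s_3: [617/3375, 821/3375, 382/1125, 791/3375]
  s_4: [179/1125, 761/3375, 266/675, 83/375]
P^4 =
  s_1: [1579/10125, 15514/50625, 3278/10125, 10826/50625]
  s_2: [799/5625, 26/75, 15622/50625, 10262/50625]
  s_3: [2653/16875, 13849/50625, 1982/5625, 10979/50625]
  s_4: [1739/10125, 4303/16875, 17534/50625, 3829/16875]

(P^4)[s_4 -> s_2] = 4303/16875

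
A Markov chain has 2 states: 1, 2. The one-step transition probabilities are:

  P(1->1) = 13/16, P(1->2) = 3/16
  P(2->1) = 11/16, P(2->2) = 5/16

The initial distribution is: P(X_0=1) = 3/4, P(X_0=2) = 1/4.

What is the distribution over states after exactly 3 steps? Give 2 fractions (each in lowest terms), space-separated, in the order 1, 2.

Propagating the distribution step by step (d_{t+1} = d_t * P):
d_0 = (1=3/4, 2=1/4)
  d_1[1] = 3/4*13/16 + 1/4*11/16 = 25/32
  d_1[2] = 3/4*3/16 + 1/4*5/16 = 7/32
d_1 = (1=25/32, 2=7/32)
  d_2[1] = 25/32*13/16 + 7/32*11/16 = 201/256
  d_2[2] = 25/32*3/16 + 7/32*5/16 = 55/256
d_2 = (1=201/256, 2=55/256)
  d_3[1] = 201/256*13/16 + 55/256*11/16 = 1609/2048
  d_3[2] = 201/256*3/16 + 55/256*5/16 = 439/2048
d_3 = (1=1609/2048, 2=439/2048)

Answer: 1609/2048 439/2048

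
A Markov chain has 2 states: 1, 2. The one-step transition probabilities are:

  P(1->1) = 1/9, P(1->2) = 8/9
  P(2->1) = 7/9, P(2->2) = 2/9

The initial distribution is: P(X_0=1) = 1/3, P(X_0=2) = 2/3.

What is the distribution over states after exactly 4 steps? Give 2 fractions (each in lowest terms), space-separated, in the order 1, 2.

Propagating the distribution step by step (d_{t+1} = d_t * P):
d_0 = (1=1/3, 2=2/3)
  d_1[1] = 1/3*1/9 + 2/3*7/9 = 5/9
  d_1[2] = 1/3*8/9 + 2/3*2/9 = 4/9
d_1 = (1=5/9, 2=4/9)
  d_2[1] = 5/9*1/9 + 4/9*7/9 = 11/27
  d_2[2] = 5/9*8/9 + 4/9*2/9 = 16/27
d_2 = (1=11/27, 2=16/27)
  d_3[1] = 11/27*1/9 + 16/27*7/9 = 41/81
  d_3[2] = 11/27*8/9 + 16/27*2/9 = 40/81
d_3 = (1=41/81, 2=40/81)
  d_4[1] = 41/81*1/9 + 40/81*7/9 = 107/243
  d_4[2] = 41/81*8/9 + 40/81*2/9 = 136/243
d_4 = (1=107/243, 2=136/243)

Answer: 107/243 136/243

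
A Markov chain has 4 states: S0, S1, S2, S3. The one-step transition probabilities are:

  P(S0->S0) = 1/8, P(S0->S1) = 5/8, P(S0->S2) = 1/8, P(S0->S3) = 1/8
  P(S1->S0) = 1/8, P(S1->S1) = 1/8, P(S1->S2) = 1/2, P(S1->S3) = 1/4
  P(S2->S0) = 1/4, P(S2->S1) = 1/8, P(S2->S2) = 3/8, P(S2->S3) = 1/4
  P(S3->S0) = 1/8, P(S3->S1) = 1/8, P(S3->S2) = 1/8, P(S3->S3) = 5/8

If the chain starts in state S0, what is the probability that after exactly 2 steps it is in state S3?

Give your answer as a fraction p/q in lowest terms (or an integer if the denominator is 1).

Computing P^2 by repeated multiplication:
P^1 =
  S0: [1/8, 5/8, 1/8, 1/8]
  S1: [1/8, 1/8, 1/2, 1/4]
  S2: [1/4, 1/8, 3/8, 1/4]
  S3: [1/8, 1/8, 1/8, 5/8]
P^2 =
  S0: [9/64, 3/16, 25/64, 9/32]
  S1: [3/16, 3/16, 19/64, 21/64]
  S2: [11/64, 1/4, 17/64, 5/16]
  S3: [9/64, 3/16, 13/64, 15/32]

(P^2)[S0 -> S3] = 9/32

Answer: 9/32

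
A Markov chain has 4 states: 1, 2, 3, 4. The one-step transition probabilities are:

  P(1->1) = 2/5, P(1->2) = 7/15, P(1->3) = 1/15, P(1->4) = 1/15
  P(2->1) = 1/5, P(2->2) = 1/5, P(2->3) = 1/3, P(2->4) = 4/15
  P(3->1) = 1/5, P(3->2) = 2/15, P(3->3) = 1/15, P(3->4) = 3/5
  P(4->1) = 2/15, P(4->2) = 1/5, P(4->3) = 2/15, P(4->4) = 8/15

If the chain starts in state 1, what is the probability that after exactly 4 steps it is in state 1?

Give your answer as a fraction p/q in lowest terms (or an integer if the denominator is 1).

Computing P^4 by repeated multiplication:
P^1 =
  1: [2/5, 7/15, 1/15, 1/15]
  2: [1/5, 1/5, 1/3, 4/15]
  3: [1/5, 2/15, 1/15, 3/5]
  4: [2/15, 1/5, 2/15, 8/15]
P^2 =
  1: [62/225, 68/225, 44/225, 17/75]
  2: [2/9, 52/225, 31/225, 92/225]
  3: [1/5, 56/225, 32/225, 92/225]
  4: [43/225, 17/75, 7/45, 32/75]
P^3 =
  1: [6/25, 293/1125, 548/3375, 1138/3375]
  2: [733/3375, 844/3375, 7/45, 1273/3375]
  3: [718/3375, 823/3375, 541/3375, 431/1125]
  4: [236/1125, 812/3375, 7/45, 266/675]
P^4 =
  1: [11417/50625, 12817/50625, 8029/50625, 18362/50625]
  2: [11051/50625, 12532/50625, 8024/50625, 19018/50625]
  3: [3662/16875, 1384/5625, 1592/10125, 19223/50625]
  4: [10919/50625, 4144/16875, 2651/16875, 19321/50625]

(P^4)[1 -> 1] = 11417/50625

Answer: 11417/50625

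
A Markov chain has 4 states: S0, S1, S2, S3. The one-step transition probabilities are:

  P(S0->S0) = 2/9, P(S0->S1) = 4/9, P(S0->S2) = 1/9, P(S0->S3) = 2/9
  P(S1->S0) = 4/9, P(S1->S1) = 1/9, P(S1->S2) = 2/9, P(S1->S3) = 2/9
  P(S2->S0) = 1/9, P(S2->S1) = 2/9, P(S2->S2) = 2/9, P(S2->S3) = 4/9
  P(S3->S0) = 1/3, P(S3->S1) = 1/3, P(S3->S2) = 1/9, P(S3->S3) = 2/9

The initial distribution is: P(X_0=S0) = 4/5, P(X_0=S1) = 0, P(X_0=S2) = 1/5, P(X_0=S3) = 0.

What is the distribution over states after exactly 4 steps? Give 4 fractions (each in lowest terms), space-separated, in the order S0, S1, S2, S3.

Answer: 218/729 3086/10935 353/2187 938/3645

Derivation:
Propagating the distribution step by step (d_{t+1} = d_t * P):
d_0 = (S0=4/5, S1=0, S2=1/5, S3=0)
  d_1[S0] = 4/5*2/9 + 0*4/9 + 1/5*1/9 + 0*1/3 = 1/5
  d_1[S1] = 4/5*4/9 + 0*1/9 + 1/5*2/9 + 0*1/3 = 2/5
  d_1[S2] = 4/5*1/9 + 0*2/9 + 1/5*2/9 + 0*1/9 = 2/15
  d_1[S3] = 4/5*2/9 + 0*2/9 + 1/5*4/9 + 0*2/9 = 4/15
d_1 = (S0=1/5, S1=2/5, S2=2/15, S3=4/15)
  d_2[S0] = 1/5*2/9 + 2/5*4/9 + 2/15*1/9 + 4/15*1/3 = 44/135
  d_2[S1] = 1/5*4/9 + 2/5*1/9 + 2/15*2/9 + 4/15*1/3 = 34/135
  d_2[S2] = 1/5*1/9 + 2/5*2/9 + 2/15*2/9 + 4/15*1/9 = 23/135
  d_2[S3] = 1/5*2/9 + 2/5*2/9 + 2/15*4/9 + 4/15*2/9 = 34/135
d_2 = (S0=44/135, S1=34/135, S2=23/135, S3=34/135)
  d_3[S0] = 44/135*2/9 + 34/135*4/9 + 23/135*1/9 + 34/135*1/3 = 349/1215
  d_3[S1] = 44/135*4/9 + 34/135*1/9 + 23/135*2/9 + 34/135*1/3 = 358/1215
  d_3[S2] = 44/135*1/9 + 34/135*2/9 + 23/135*2/9 + 34/135*1/9 = 64/405
  d_3[S3] = 44/135*2/9 + 34/135*2/9 + 23/135*4/9 + 34/135*2/9 = 316/1215
d_3 = (S0=349/1215, S1=358/1215, S2=64/405, S3=316/1215)
  d_4[S0] = 349/1215*2/9 + 358/1215*4/9 + 64/405*1/9 + 316/1215*1/3 = 218/729
  d_4[S1] = 349/1215*4/9 + 358/1215*1/9 + 64/405*2/9 + 316/1215*1/3 = 3086/10935
  d_4[S2] = 349/1215*1/9 + 358/1215*2/9 + 64/405*2/9 + 316/1215*1/9 = 353/2187
  d_4[S3] = 349/1215*2/9 + 358/1215*2/9 + 64/405*4/9 + 316/1215*2/9 = 938/3645
d_4 = (S0=218/729, S1=3086/10935, S2=353/2187, S3=938/3645)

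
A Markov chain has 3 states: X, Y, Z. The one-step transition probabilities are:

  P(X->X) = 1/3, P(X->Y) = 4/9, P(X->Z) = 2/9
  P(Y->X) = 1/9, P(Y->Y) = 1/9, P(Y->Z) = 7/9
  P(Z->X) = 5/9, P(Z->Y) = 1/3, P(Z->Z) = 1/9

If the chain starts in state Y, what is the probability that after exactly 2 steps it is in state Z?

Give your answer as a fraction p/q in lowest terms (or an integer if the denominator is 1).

Computing P^2 by repeated multiplication:
P^1 =
  X: [1/3, 4/9, 2/9]
  Y: [1/9, 1/9, 7/9]
  Z: [5/9, 1/3, 1/9]
P^2 =
  X: [23/81, 22/81, 4/9]
  Y: [13/27, 26/81, 16/81]
  Z: [23/81, 26/81, 32/81]

(P^2)[Y -> Z] = 16/81

Answer: 16/81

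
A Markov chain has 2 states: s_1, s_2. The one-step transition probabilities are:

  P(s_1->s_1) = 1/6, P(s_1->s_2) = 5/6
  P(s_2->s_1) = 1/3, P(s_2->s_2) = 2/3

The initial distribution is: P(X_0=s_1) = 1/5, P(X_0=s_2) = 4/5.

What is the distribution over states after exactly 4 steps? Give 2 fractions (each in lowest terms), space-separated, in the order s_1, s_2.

Propagating the distribution step by step (d_{t+1} = d_t * P):
d_0 = (s_1=1/5, s_2=4/5)
  d_1[s_1] = 1/5*1/6 + 4/5*1/3 = 3/10
  d_1[s_2] = 1/5*5/6 + 4/5*2/3 = 7/10
d_1 = (s_1=3/10, s_2=7/10)
  d_2[s_1] = 3/10*1/6 + 7/10*1/3 = 17/60
  d_2[s_2] = 3/10*5/6 + 7/10*2/3 = 43/60
d_2 = (s_1=17/60, s_2=43/60)
  d_3[s_1] = 17/60*1/6 + 43/60*1/3 = 103/360
  d_3[s_2] = 17/60*5/6 + 43/60*2/3 = 257/360
d_3 = (s_1=103/360, s_2=257/360)
  d_4[s_1] = 103/360*1/6 + 257/360*1/3 = 617/2160
  d_4[s_2] = 103/360*5/6 + 257/360*2/3 = 1543/2160
d_4 = (s_1=617/2160, s_2=1543/2160)

Answer: 617/2160 1543/2160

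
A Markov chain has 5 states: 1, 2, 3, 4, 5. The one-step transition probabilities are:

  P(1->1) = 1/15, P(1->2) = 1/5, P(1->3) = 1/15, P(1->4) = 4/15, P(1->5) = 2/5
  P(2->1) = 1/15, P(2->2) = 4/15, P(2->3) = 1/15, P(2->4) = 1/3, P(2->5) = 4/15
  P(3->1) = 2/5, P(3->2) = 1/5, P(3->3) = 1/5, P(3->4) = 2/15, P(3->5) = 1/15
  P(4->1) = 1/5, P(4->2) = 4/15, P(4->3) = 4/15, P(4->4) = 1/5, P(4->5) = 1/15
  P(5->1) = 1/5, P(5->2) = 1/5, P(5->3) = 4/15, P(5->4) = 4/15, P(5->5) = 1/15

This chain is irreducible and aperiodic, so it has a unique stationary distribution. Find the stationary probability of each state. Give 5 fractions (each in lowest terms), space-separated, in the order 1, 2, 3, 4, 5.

Answer: 11246/62573 14494/62573 10817/62573 2171/8939 10819/62573

Derivation:
The stationary distribution satisfies pi = pi * P, i.e.:
  pi_1 = 1/15*pi_1 + 1/15*pi_2 + 2/5*pi_3 + 1/5*pi_4 + 1/5*pi_5
  pi_2 = 1/5*pi_1 + 4/15*pi_2 + 1/5*pi_3 + 4/15*pi_4 + 1/5*pi_5
  pi_3 = 1/15*pi_1 + 1/15*pi_2 + 1/5*pi_3 + 4/15*pi_4 + 4/15*pi_5
  pi_4 = 4/15*pi_1 + 1/3*pi_2 + 2/15*pi_3 + 1/5*pi_4 + 4/15*pi_5
  pi_5 = 2/5*pi_1 + 4/15*pi_2 + 1/15*pi_3 + 1/15*pi_4 + 1/15*pi_5
with normalization: pi_1 + pi_2 + pi_3 + pi_4 + pi_5 = 1.

Using the first 4 balance equations plus normalization, the linear system A*pi = b is:
  [-14/15, 1/15, 2/5, 1/5, 1/5] . pi = 0
  [1/5, -11/15, 1/5, 4/15, 1/5] . pi = 0
  [1/15, 1/15, -4/5, 4/15, 4/15] . pi = 0
  [4/15, 1/3, 2/15, -4/5, 4/15] . pi = 0
  [1, 1, 1, 1, 1] . pi = 1

Solving yields:
  pi_1 = 11246/62573
  pi_2 = 14494/62573
  pi_3 = 10817/62573
  pi_4 = 2171/8939
  pi_5 = 10819/62573

Verification (pi * P):
  11246/62573*1/15 + 14494/62573*1/15 + 10817/62573*2/5 + 2171/8939*1/5 + 10819/62573*1/5 = 11246/62573 = pi_1  (ok)
  11246/62573*1/5 + 14494/62573*4/15 + 10817/62573*1/5 + 2171/8939*4/15 + 10819/62573*1/5 = 14494/62573 = pi_2  (ok)
  11246/62573*1/15 + 14494/62573*1/15 + 10817/62573*1/5 + 2171/8939*4/15 + 10819/62573*4/15 = 10817/62573 = pi_3  (ok)
  11246/62573*4/15 + 14494/62573*1/3 + 10817/62573*2/15 + 2171/8939*1/5 + 10819/62573*4/15 = 2171/8939 = pi_4  (ok)
  11246/62573*2/5 + 14494/62573*4/15 + 10817/62573*1/15 + 2171/8939*1/15 + 10819/62573*1/15 = 10819/62573 = pi_5  (ok)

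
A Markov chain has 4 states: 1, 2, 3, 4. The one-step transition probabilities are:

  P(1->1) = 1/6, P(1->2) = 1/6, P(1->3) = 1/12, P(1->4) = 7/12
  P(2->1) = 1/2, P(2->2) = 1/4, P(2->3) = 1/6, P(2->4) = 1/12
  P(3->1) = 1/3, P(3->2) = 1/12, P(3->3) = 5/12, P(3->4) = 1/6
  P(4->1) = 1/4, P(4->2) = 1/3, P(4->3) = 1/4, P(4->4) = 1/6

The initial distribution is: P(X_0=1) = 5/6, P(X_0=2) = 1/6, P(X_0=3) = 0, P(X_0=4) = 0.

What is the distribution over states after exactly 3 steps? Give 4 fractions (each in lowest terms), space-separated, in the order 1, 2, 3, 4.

Answer: 3197/10368 27/128 281/1296 19/72

Derivation:
Propagating the distribution step by step (d_{t+1} = d_t * P):
d_0 = (1=5/6, 2=1/6, 3=0, 4=0)
  d_1[1] = 5/6*1/6 + 1/6*1/2 + 0*1/3 + 0*1/4 = 2/9
  d_1[2] = 5/6*1/6 + 1/6*1/4 + 0*1/12 + 0*1/3 = 13/72
  d_1[3] = 5/6*1/12 + 1/6*1/6 + 0*5/12 + 0*1/4 = 7/72
  d_1[4] = 5/6*7/12 + 1/6*1/12 + 0*1/6 + 0*1/6 = 1/2
d_1 = (1=2/9, 2=13/72, 3=7/72, 4=1/2)
  d_2[1] = 2/9*1/6 + 13/72*1/2 + 7/72*1/3 + 1/2*1/4 = 41/144
  d_2[2] = 2/9*1/6 + 13/72*1/4 + 7/72*1/12 + 1/2*1/3 = 37/144
  d_2[3] = 2/9*1/12 + 13/72*1/6 + 7/72*5/12 + 1/2*1/4 = 185/864
  d_2[4] = 2/9*7/12 + 13/72*1/12 + 7/72*1/6 + 1/2*1/6 = 211/864
d_2 = (1=41/144, 2=37/144, 3=185/864, 4=211/864)
  d_3[1] = 41/144*1/6 + 37/144*1/2 + 185/864*1/3 + 211/864*1/4 = 3197/10368
  d_3[2] = 41/144*1/6 + 37/144*1/4 + 185/864*1/12 + 211/864*1/3 = 27/128
  d_3[3] = 41/144*1/12 + 37/144*1/6 + 185/864*5/12 + 211/864*1/4 = 281/1296
  d_3[4] = 41/144*7/12 + 37/144*1/12 + 185/864*1/6 + 211/864*1/6 = 19/72
d_3 = (1=3197/10368, 2=27/128, 3=281/1296, 4=19/72)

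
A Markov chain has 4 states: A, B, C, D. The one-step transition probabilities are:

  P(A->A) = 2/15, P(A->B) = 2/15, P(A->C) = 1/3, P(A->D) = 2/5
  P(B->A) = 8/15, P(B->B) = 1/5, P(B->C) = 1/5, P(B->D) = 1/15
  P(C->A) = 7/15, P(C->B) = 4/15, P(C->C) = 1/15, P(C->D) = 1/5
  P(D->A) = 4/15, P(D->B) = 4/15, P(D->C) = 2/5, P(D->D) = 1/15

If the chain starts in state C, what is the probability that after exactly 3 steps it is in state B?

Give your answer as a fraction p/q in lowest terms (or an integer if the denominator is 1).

Answer: 728/3375

Derivation:
Computing P^3 by repeated multiplication:
P^1 =
  A: [2/15, 2/15, 1/3, 2/5]
  B: [8/15, 1/5, 1/5, 1/15]
  C: [7/15, 4/15, 1/15, 1/5]
  D: [4/15, 4/15, 2/5, 1/15]
P^2 =
  A: [79/225, 6/25, 19/75, 7/45]
  B: [13/45, 41/225, 58/225, 61/225]
  C: [13/45, 14/75, 22/75, 52/225]
  D: [86/225, 16/75, 44/225, 47/225]
P^3 =
  A: [1129/3375, 688/3375, 824/3375, 734/3375]
  B: [1108/3375, 27/125, 872/3375, 74/375]
  C: [1136/3375, 728/3375, 829/3375, 682/3375]
  D: [1052/3375, 136/675, 4/15, 743/3375]

(P^3)[C -> B] = 728/3375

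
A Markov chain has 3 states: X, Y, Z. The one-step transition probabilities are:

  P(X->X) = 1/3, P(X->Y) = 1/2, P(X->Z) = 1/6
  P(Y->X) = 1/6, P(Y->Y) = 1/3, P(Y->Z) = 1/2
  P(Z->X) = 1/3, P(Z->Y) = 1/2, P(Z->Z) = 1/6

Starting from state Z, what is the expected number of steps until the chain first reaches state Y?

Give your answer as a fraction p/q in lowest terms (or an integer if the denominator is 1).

Let h_i = expected steps to first reach Y from state i.
Boundary: h_Y = 0.
First-step equations for the other states:
  h_X = 1 + 1/3*h_X + 1/2*h_Y + 1/6*h_Z
  h_Z = 1 + 1/3*h_X + 1/2*h_Y + 1/6*h_Z

Substituting h_Y = 0 and rearranging gives the linear system (I - Q) h = 1:
  [2/3, -1/6] . (h_X, h_Z) = 1
  [-1/3, 5/6] . (h_X, h_Z) = 1

Solving yields:
  h_X = 2
  h_Z = 2

Starting state is Z, so the expected hitting time is h_Z = 2.

Answer: 2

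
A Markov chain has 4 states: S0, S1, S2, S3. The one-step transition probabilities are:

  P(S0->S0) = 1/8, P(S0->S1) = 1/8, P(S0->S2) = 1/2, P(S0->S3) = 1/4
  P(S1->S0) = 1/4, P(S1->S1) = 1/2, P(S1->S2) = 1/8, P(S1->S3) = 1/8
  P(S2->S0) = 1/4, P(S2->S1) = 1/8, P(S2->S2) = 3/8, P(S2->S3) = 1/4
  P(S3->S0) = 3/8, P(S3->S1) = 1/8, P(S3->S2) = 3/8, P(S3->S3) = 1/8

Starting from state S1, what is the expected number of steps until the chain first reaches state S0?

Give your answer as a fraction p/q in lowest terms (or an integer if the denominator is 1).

Let h_i = expected steps to first reach S0 from state i.
Boundary: h_S0 = 0.
First-step equations for the other states:
  h_S1 = 1 + 1/4*h_S0 + 1/2*h_S1 + 1/8*h_S2 + 1/8*h_S3
  h_S2 = 1 + 1/4*h_S0 + 1/8*h_S1 + 3/8*h_S2 + 1/4*h_S3
  h_S3 = 1 + 3/8*h_S0 + 1/8*h_S1 + 3/8*h_S2 + 1/8*h_S3

Substituting h_S0 = 0 and rearranging gives the linear system (I - Q) h = 1:
  [1/2, -1/8, -1/8] . (h_S1, h_S2, h_S3) = 1
  [-1/8, 5/8, -1/4] . (h_S1, h_S2, h_S3) = 1
  [-1/8, -3/8, 7/8] . (h_S1, h_S2, h_S3) = 1

Solving yields:
  h_S1 = 368/99
  h_S2 = 40/11
  h_S3 = 320/99

Starting state is S1, so the expected hitting time is h_S1 = 368/99.

Answer: 368/99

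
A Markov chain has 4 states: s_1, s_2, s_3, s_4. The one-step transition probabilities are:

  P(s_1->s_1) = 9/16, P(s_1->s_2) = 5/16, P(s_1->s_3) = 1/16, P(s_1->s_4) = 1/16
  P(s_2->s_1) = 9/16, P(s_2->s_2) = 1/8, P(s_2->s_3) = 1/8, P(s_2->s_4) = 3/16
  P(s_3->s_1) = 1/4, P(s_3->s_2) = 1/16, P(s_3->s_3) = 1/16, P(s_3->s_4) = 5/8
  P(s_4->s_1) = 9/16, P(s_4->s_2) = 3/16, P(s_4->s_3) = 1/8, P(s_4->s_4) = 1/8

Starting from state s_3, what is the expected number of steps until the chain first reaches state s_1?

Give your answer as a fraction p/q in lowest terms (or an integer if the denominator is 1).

Let h_i = expected steps to first reach s_1 from state i.
Boundary: h_s_1 = 0.
First-step equations for the other states:
  h_s_2 = 1 + 9/16*h_s_1 + 1/8*h_s_2 + 1/8*h_s_3 + 3/16*h_s_4
  h_s_3 = 1 + 1/4*h_s_1 + 1/16*h_s_2 + 1/16*h_s_3 + 5/8*h_s_4
  h_s_4 = 1 + 9/16*h_s_1 + 3/16*h_s_2 + 1/8*h_s_3 + 1/8*h_s_4

Substituting h_s_1 = 0 and rearranging gives the linear system (I - Q) h = 1:
  [7/8, -1/8, -3/16] . (h_s_2, h_s_3, h_s_4) = 1
  [-1/16, 15/16, -5/8] . (h_s_2, h_s_3, h_s_4) = 1
  [-3/16, -1/8, 7/8] . (h_s_2, h_s_3, h_s_4) = 1

Solving yields:
  h_s_2 = 272/143
  h_s_3 = 32/13
  h_s_4 = 272/143

Starting state is s_3, so the expected hitting time is h_s_3 = 32/13.

Answer: 32/13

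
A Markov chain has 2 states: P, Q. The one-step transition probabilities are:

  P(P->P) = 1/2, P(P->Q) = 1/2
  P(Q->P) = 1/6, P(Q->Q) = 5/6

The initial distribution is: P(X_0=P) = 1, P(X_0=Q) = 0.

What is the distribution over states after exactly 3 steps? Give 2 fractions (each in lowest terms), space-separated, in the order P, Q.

Propagating the distribution step by step (d_{t+1} = d_t * P):
d_0 = (P=1, Q=0)
  d_1[P] = 1*1/2 + 0*1/6 = 1/2
  d_1[Q] = 1*1/2 + 0*5/6 = 1/2
d_1 = (P=1/2, Q=1/2)
  d_2[P] = 1/2*1/2 + 1/2*1/6 = 1/3
  d_2[Q] = 1/2*1/2 + 1/2*5/6 = 2/3
d_2 = (P=1/3, Q=2/3)
  d_3[P] = 1/3*1/2 + 2/3*1/6 = 5/18
  d_3[Q] = 1/3*1/2 + 2/3*5/6 = 13/18
d_3 = (P=5/18, Q=13/18)

Answer: 5/18 13/18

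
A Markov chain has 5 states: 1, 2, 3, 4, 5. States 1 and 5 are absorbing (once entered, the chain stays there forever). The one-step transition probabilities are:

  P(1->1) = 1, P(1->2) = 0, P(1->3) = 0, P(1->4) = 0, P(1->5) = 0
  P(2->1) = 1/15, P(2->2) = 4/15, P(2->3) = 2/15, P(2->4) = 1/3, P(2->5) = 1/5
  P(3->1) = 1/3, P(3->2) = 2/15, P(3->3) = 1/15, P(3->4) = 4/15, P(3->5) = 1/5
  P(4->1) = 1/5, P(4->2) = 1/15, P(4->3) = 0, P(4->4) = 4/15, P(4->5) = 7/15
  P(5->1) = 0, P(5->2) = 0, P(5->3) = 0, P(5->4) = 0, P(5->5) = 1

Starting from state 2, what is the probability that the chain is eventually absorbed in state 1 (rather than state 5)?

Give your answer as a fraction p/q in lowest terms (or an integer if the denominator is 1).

Answer: 83/262

Derivation:
Let a_i = P(absorbed in 1 | start in state i).
Boundary conditions: a_1 = 1, a_5 = 0.
For each transient state i, a_i = sum_j P(i->j) * a_j:
  a_2 = 1/15*a_1 + 4/15*a_2 + 2/15*a_3 + 1/3*a_4 + 1/5*a_5
  a_3 = 1/3*a_1 + 2/15*a_2 + 1/15*a_3 + 4/15*a_4 + 1/5*a_5
  a_4 = 1/5*a_1 + 1/15*a_2 + 0*a_3 + 4/15*a_4 + 7/15*a_5

Substituting a_1 = 1 and a_5 = 0, rearrange to (I - Q) a = r where r[i] = P(i -> 1):
  [11/15, -2/15, -1/3] . (a_2, a_3, a_4) = 1/15
  [-2/15, 14/15, -4/15] . (a_2, a_3, a_4) = 1/3
  [-1/15, 0, 11/15] . (a_2, a_3, a_4) = 1/5

Solving yields:
  a_2 = 83/262
  a_3 = 64/131
  a_4 = 79/262

Starting state is 2, so the absorption probability is a_2 = 83/262.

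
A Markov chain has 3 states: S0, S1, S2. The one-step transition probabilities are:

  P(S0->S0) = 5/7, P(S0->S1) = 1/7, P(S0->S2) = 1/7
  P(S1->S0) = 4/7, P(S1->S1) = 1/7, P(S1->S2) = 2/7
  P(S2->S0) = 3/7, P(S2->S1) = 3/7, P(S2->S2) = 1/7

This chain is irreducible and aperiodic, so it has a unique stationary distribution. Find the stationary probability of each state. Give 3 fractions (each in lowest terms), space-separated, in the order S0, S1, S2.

The stationary distribution satisfies pi = pi * P, i.e.:
  pi_S0 = 5/7*pi_S0 + 4/7*pi_S1 + 3/7*pi_S2
  pi_S1 = 1/7*pi_S0 + 1/7*pi_S1 + 3/7*pi_S2
  pi_S2 = 1/7*pi_S0 + 2/7*pi_S1 + 1/7*pi_S2
with normalization: pi_S0 + pi_S1 + pi_S2 = 1.

Using the first 2 balance equations plus normalization, the linear system A*pi = b is:
  [-2/7, 4/7, 3/7] . pi = 0
  [1/7, -6/7, 3/7] . pi = 0
  [1, 1, 1] . pi = 1

Solving yields:
  pi_S0 = 30/47
  pi_S1 = 9/47
  pi_S2 = 8/47

Verification (pi * P):
  30/47*5/7 + 9/47*4/7 + 8/47*3/7 = 30/47 = pi_S0  (ok)
  30/47*1/7 + 9/47*1/7 + 8/47*3/7 = 9/47 = pi_S1  (ok)
  30/47*1/7 + 9/47*2/7 + 8/47*1/7 = 8/47 = pi_S2  (ok)

Answer: 30/47 9/47 8/47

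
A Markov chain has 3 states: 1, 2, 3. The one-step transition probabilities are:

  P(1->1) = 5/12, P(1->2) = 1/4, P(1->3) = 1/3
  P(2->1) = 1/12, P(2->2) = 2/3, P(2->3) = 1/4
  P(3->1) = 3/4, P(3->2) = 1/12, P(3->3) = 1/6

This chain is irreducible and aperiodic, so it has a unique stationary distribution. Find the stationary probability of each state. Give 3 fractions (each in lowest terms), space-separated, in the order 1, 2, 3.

The stationary distribution satisfies pi = pi * P, i.e.:
  pi_1 = 5/12*pi_1 + 1/12*pi_2 + 3/4*pi_3
  pi_2 = 1/4*pi_1 + 2/3*pi_2 + 1/12*pi_3
  pi_3 = 1/3*pi_1 + 1/4*pi_2 + 1/6*pi_3
with normalization: pi_1 + pi_2 + pi_3 = 1.

Using the first 2 balance equations plus normalization, the linear system A*pi = b is:
  [-7/12, 1/12, 3/4] . pi = 0
  [1/4, -1/3, 1/12] . pi = 0
  [1, 1, 1] . pi = 1

Solving yields:
  pi_1 = 37/96
  pi_2 = 17/48
  pi_3 = 25/96

Verification (pi * P):
  37/96*5/12 + 17/48*1/12 + 25/96*3/4 = 37/96 = pi_1  (ok)
  37/96*1/4 + 17/48*2/3 + 25/96*1/12 = 17/48 = pi_2  (ok)
  37/96*1/3 + 17/48*1/4 + 25/96*1/6 = 25/96 = pi_3  (ok)

Answer: 37/96 17/48 25/96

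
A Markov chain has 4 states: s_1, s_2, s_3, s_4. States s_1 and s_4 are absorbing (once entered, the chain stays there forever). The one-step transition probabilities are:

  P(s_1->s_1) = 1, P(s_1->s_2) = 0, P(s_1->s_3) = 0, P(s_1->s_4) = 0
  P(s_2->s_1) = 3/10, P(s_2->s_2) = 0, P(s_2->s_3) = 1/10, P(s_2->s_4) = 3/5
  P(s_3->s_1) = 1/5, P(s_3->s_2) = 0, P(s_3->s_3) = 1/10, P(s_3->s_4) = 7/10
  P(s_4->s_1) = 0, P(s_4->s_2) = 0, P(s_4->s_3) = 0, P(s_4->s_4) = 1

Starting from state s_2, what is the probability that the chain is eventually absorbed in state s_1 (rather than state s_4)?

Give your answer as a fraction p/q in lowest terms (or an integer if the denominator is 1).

Answer: 29/90

Derivation:
Let a_i = P(absorbed in s_1 | start in state i).
Boundary conditions: a_s_1 = 1, a_s_4 = 0.
For each transient state i, a_i = sum_j P(i->j) * a_j:
  a_s_2 = 3/10*a_s_1 + 0*a_s_2 + 1/10*a_s_3 + 3/5*a_s_4
  a_s_3 = 1/5*a_s_1 + 0*a_s_2 + 1/10*a_s_3 + 7/10*a_s_4

Substituting a_s_1 = 1 and a_s_4 = 0, rearrange to (I - Q) a = r where r[i] = P(i -> s_1):
  [1, -1/10] . (a_s_2, a_s_3) = 3/10
  [0, 9/10] . (a_s_2, a_s_3) = 1/5

Solving yields:
  a_s_2 = 29/90
  a_s_3 = 2/9

Starting state is s_2, so the absorption probability is a_s_2 = 29/90.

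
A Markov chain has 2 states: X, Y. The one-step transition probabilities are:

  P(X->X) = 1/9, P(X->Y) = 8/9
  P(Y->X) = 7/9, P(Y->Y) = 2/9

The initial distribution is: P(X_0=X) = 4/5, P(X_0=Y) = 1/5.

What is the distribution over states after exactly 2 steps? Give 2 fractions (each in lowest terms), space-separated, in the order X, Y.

Answer: 83/135 52/135

Derivation:
Propagating the distribution step by step (d_{t+1} = d_t * P):
d_0 = (X=4/5, Y=1/5)
  d_1[X] = 4/5*1/9 + 1/5*7/9 = 11/45
  d_1[Y] = 4/5*8/9 + 1/5*2/9 = 34/45
d_1 = (X=11/45, Y=34/45)
  d_2[X] = 11/45*1/9 + 34/45*7/9 = 83/135
  d_2[Y] = 11/45*8/9 + 34/45*2/9 = 52/135
d_2 = (X=83/135, Y=52/135)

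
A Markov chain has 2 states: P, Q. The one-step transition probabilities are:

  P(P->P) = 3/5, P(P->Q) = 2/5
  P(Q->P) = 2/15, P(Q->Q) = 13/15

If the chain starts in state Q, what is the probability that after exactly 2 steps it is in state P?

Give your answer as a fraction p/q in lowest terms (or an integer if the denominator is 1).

Computing P^2 by repeated multiplication:
P^1 =
  P: [3/5, 2/5]
  Q: [2/15, 13/15]
P^2 =
  P: [31/75, 44/75]
  Q: [44/225, 181/225]

(P^2)[Q -> P] = 44/225

Answer: 44/225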